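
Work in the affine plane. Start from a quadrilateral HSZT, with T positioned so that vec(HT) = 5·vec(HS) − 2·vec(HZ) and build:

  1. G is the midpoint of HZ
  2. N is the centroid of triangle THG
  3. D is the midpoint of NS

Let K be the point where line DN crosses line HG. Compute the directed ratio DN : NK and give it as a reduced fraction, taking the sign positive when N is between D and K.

DN:NK = -1/5

Work in coordinates with H = (0, 0), S = (1, 0), Z = (0, 1), T = (5, -2).
1. G is the midpoint of HZ ⇒ G = (0, 1/2)
2. N is the centroid of triangle THG ⇒ N = (5/3, -1/2)
3. D is the midpoint of NS ⇒ D = (4/3, -1/4)
line DN meets HG at K = (0, 3/4)
N = D + t·(K−D) with t = -1/4, so DN:NK = -1/4:5/4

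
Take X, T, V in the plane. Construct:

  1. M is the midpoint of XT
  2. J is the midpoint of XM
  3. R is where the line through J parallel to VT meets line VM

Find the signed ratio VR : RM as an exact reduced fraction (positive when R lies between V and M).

Set X = (0, 0), T = (1, 0), V = (0, 1); any affine frame gives the same invariant.
1. M is the midpoint of XT ⇒ M = (1/2, 0)
2. J is the midpoint of XM ⇒ J = (1/4, 0)
3. R is where the line through J parallel to VT meets line VM ⇒ R = (3/4, -1/2)
R = V + t·(M−V) with t = 3/2, so VR:RM = t:(1−t) = 3/2:-1/2

VR:RM = -3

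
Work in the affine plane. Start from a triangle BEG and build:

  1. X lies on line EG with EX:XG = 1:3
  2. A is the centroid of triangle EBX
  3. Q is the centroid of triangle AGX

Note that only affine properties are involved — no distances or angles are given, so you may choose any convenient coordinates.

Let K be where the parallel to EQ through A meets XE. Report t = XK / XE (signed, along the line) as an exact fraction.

t = 6

Choose coordinates B = (0, 0), E = (1, 0), G = (0, 1).
1. X lies on line EG with EX:XG = 1:3 ⇒ X = (3/4, 1/4)
2. A is the centroid of triangle EBX ⇒ A = (7/12, 1/12)
3. Q is the centroid of triangle AGX ⇒ Q = (4/9, 4/9)
through A parallel to EQ: direction (-5/9, 4/9); meets XE at K = (9/4, -5/4)
K = X + t·(E−X) with t = 6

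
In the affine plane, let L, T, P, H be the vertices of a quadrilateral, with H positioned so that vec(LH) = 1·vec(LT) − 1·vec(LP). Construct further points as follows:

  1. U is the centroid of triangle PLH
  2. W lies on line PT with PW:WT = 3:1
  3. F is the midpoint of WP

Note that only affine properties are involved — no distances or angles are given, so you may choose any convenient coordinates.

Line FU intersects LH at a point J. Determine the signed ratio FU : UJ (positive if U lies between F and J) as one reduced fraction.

Assign L = (0, 0), T = (1, 0), P = (0, 1), H = (1, -1) — the answer is frame-independent, so this choice is without loss of generality.
1. U is the centroid of triangle PLH ⇒ U = (1/3, 0)
2. W lies on line PT with PW:WT = 3:1 ⇒ W = (3/4, 1/4)
3. F is the midpoint of WP ⇒ F = (3/8, 5/8)
line FU meets LH at J = (5/16, -5/16)
U = F + t·(J−F) with t = 2/3, so FU:UJ = 2/3:1/3

FU:UJ = 2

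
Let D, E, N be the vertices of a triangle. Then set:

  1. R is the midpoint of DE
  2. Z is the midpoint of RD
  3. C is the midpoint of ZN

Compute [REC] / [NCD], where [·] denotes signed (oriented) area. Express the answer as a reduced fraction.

[REC]:[NCD] = -2

Work in coordinates with D = (0, 0), E = (1, 0), N = (0, 1).
1. R is the midpoint of DE ⇒ R = (1/2, 0)
2. Z is the midpoint of RD ⇒ Z = (1/4, 0)
3. C is the midpoint of ZN ⇒ C = (1/8, 1/2)
2·[REC] = 1/4, 2·[NCD] = -1/8
[REC]:[NCD] = 1/4:-1/8 = -2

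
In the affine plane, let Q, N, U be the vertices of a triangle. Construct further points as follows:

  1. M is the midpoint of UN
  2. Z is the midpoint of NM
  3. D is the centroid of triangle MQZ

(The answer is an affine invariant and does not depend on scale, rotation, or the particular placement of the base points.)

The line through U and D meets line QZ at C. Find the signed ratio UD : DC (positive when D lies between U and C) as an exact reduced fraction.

Choose coordinates Q = (0, 0), N = (1, 0), U = (0, 1).
1. M is the midpoint of UN ⇒ M = (1/2, 1/2)
2. Z is the midpoint of NM ⇒ Z = (3/4, 1/4)
3. D is the centroid of triangle MQZ ⇒ D = (5/12, 1/4)
line UD meets QZ at C = (15/32, 5/32)
D = U + t·(C−U) with t = 8/9, so UD:DC = 8/9:1/9

UD:DC = 8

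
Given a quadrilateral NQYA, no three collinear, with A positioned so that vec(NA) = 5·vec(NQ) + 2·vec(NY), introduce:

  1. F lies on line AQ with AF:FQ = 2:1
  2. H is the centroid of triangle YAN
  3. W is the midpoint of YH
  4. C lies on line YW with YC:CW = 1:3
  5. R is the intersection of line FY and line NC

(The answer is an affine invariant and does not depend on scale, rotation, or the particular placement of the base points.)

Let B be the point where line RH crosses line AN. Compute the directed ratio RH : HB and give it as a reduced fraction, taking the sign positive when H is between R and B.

RH:HB = 289/173

Work in coordinates with N = (0, 0), Q = (1, 0), Y = (0, 1), A = (5, 2).
1. F lies on line AQ with AF:FQ = 2:1 ⇒ F = (7/3, 2/3)
2. H is the centroid of triangle YAN ⇒ H = (5/3, 1)
3. W is the midpoint of YH ⇒ W = (5/6, 1)
4. C lies on line YW with YC:CW = 1:3 ⇒ C = (5/24, 1)
5. R is the intersection of line FY and line NC ⇒ R = (35/173, 168/173)
line RH meets AN at B = (735/289, 294/289)
H = R + t·(B−R) with t = 289/462, so RH:HB = 289/462:173/462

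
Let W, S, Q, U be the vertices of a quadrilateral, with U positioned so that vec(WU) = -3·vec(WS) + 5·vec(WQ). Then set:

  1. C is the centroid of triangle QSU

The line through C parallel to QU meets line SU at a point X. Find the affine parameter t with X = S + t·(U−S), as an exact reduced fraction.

t = 2/3

Assign W = (0, 0), S = (1, 0), Q = (0, 1), U = (-3, 5) — the answer is frame-independent, so this choice is without loss of generality.
1. C is the centroid of triangle QSU ⇒ C = (-2/3, 2)
through C parallel to QU: direction (-3, 4); meets SU at X = (-5/3, 10/3)
X = S + t·(U−S) with t = 2/3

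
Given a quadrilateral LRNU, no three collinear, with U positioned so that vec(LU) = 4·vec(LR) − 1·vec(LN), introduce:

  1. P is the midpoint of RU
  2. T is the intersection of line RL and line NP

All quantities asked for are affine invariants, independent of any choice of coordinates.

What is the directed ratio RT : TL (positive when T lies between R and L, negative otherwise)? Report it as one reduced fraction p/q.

RT:TL = -2/5

Set L = (0, 0), R = (1, 0), N = (0, 1), U = (4, -1); any affine frame gives the same invariant.
1. P is the midpoint of RU ⇒ P = (5/2, -1/2)
2. T is the intersection of line RL and line NP ⇒ T = (5/3, 0)
T = R + t·(L−R) with t = -2/3, so RT:TL = t:(1−t) = -2/3:5/3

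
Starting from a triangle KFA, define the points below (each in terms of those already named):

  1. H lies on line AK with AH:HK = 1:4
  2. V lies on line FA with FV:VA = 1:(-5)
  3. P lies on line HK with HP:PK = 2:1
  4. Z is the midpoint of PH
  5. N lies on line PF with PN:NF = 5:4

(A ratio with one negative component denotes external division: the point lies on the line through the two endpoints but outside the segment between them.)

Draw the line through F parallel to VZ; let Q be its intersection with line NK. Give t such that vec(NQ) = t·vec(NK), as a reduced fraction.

t = -12/35

Work in coordinates with K = (0, 0), F = (1, 0), A = (0, 1).
1. H lies on line AK with AH:HK = 1:4 ⇒ H = (0, 4/5)
2. V lies on line FA with FV:VA = 1:(-5) ⇒ V = (5/4, -1/4)
3. P lies on line HK with HP:PK = 2:1 ⇒ P = (0, 4/15)
4. Z is the midpoint of PH ⇒ Z = (0, 8/15)
5. N lies on line PF with PN:NF = 5:4 ⇒ N = (5/9, 16/135)
through F parallel to VZ: direction (-5/4, 47/60); meets NK at Q = (47/63, 752/4725)
Q = N + t·(K−N) with t = -12/35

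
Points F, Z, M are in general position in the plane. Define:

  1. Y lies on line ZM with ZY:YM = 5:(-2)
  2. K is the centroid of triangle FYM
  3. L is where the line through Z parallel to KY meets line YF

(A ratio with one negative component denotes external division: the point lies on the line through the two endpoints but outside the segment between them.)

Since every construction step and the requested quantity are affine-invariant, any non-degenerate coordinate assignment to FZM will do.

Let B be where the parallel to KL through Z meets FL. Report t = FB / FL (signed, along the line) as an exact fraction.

Work in coordinates with F = (0, 0), Z = (1, 0), M = (0, 1).
1. Y lies on line ZM with ZY:YM = 5:(-2) ⇒ Y = (-2/3, 5/3)
2. K is the centroid of triangle FYM ⇒ K = (-2/9, 8/9)
3. L is where the line through Z parallel to KY meets line YF ⇒ L = (-7/3, 35/6)
through Z parallel to KL: direction (-19/9, 89/18); meets FL at B = (-89/6, 445/12)
B = F + t·(L−F) with t = 89/14

t = 89/14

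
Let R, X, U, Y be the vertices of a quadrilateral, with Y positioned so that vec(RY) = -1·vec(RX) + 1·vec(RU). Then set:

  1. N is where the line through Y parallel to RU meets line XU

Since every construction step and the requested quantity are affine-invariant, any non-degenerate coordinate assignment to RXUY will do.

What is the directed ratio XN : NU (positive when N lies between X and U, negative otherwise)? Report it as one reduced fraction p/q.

Assign R = (0, 0), X = (1, 0), U = (0, 1), Y = (-1, 1) — the answer is frame-independent, so this choice is without loss of generality.
1. N is where the line through Y parallel to RU meets line XU ⇒ N = (-1, 2)
N = X + t·(U−X) with t = 2, so XN:NU = t:(1−t) = 2:-1

XN:NU = -2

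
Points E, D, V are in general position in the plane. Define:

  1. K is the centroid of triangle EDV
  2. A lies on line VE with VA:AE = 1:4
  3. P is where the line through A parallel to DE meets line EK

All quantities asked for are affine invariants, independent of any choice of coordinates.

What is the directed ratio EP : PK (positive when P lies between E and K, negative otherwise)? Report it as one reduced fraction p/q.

EP:PK = -12/7

Set E = (0, 0), D = (1, 0), V = (0, 1); any affine frame gives the same invariant.
1. K is the centroid of triangle EDV ⇒ K = (1/3, 1/3)
2. A lies on line VE with VA:AE = 1:4 ⇒ A = (0, 4/5)
3. P is where the line through A parallel to DE meets line EK ⇒ P = (4/5, 4/5)
P = E + t·(K−E) with t = 12/5, so EP:PK = t:(1−t) = 12/5:-7/5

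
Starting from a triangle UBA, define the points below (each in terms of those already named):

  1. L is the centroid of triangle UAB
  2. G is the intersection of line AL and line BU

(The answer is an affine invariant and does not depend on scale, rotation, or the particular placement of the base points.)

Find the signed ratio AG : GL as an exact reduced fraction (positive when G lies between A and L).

Assign U = (0, 0), B = (1, 0), A = (0, 1) — the answer is frame-independent, so this choice is without loss of generality.
1. L is the centroid of triangle UAB ⇒ L = (1/3, 1/3)
2. G is the intersection of line AL and line BU ⇒ G = (1/2, 0)
G = A + t·(L−A) with t = 3/2, so AG:GL = t:(1−t) = 3/2:-1/2

AG:GL = -3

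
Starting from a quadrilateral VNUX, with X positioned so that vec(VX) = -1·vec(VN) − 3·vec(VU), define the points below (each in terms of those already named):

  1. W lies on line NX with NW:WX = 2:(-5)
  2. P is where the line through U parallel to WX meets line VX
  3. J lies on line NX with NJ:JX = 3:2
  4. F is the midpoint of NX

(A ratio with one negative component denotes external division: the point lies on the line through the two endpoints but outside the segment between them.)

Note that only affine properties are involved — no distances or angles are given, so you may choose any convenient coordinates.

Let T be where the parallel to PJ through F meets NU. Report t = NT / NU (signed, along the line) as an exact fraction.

Work in coordinates with V = (0, 0), N = (1, 0), U = (0, 1), X = (-1, -3).
1. W lies on line NX with NW:WX = 2:(-5) ⇒ W = (7/3, 2)
2. P is where the line through U parallel to WX meets line VX ⇒ P = (2/3, 2)
3. J lies on line NX with NJ:JX = 3:2 ⇒ J = (-1/5, -9/5)
4. F is the midpoint of NX ⇒ F = (0, -3/2)
through F parallel to PJ: direction (-13/15, -19/5); meets NU at T = (13/28, 15/28)
T = N + t·(U−N) with t = 15/28

t = 15/28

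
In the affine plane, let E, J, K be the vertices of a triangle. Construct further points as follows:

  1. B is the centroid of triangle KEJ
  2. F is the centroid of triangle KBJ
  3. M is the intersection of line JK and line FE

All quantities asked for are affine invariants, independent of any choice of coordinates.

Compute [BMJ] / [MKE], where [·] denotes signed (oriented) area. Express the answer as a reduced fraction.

Work in coordinates with E = (0, 0), J = (1, 0), K = (0, 1).
1. B is the centroid of triangle KEJ ⇒ B = (1/3, 1/3)
2. F is the centroid of triangle KBJ ⇒ F = (4/9, 4/9)
3. M is the intersection of line JK and line FE ⇒ M = (1/2, 1/2)
2·[BMJ] = -1/6, 2·[MKE] = 1/2
[BMJ]:[MKE] = -1/6:1/2 = -1/3

[BMJ]:[MKE] = -1/3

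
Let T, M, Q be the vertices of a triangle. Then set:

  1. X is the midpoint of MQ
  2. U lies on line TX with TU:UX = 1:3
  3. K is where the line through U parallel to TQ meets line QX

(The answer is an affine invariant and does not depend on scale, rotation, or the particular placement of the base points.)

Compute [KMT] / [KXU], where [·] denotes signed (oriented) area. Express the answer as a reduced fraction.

Work in coordinates with T = (0, 0), M = (1, 0), Q = (0, 1).
1. X is the midpoint of MQ ⇒ X = (1/2, 1/2)
2. U lies on line TX with TU:UX = 1:3 ⇒ U = (1/8, 1/8)
3. K is where the line through U parallel to TQ meets line QX ⇒ K = (1/8, 7/8)
2·[KMT] = -7/8, 2·[KXU] = -9/32
[KMT]:[KXU] = -7/8:-9/32 = 28/9

[KMT]:[KXU] = 28/9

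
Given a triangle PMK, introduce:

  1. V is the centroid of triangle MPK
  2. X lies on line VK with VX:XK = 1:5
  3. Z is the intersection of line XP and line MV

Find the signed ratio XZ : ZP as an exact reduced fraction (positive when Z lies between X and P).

Work in coordinates with P = (0, 0), M = (1, 0), K = (0, 1).
1. V is the centroid of triangle MPK ⇒ V = (1/3, 1/3)
2. X lies on line VK with VX:XK = 1:5 ⇒ X = (5/18, 4/9)
3. Z is the intersection of line XP and line MV ⇒ Z = (5/21, 8/21)
Z = X + t·(P−X) with t = 1/7, so XZ:ZP = t:(1−t) = 1/7:6/7

XZ:ZP = 1/6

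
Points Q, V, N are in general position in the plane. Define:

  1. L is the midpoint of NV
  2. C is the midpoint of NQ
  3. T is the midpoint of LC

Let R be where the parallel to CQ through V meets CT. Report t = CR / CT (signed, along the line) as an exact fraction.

Work in coordinates with Q = (0, 0), V = (1, 0), N = (0, 1).
1. L is the midpoint of NV ⇒ L = (1/2, 1/2)
2. C is the midpoint of NQ ⇒ C = (0, 1/2)
3. T is the midpoint of LC ⇒ T = (1/4, 1/2)
through V parallel to CQ: direction (0, -1/2); meets CT at R = (1, 1/2)
R = C + t·(T−C) with t = 4

t = 4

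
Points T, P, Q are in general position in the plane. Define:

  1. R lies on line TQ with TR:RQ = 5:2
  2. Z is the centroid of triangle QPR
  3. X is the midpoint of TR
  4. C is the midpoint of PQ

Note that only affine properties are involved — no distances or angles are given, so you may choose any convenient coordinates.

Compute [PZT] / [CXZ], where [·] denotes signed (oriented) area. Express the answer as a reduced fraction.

[PZT]:[CXZ] = -48/5

Assign T = (0, 0), P = (1, 0), Q = (0, 1) — the answer is frame-independent, so this choice is without loss of generality.
1. R lies on line TQ with TR:RQ = 5:2 ⇒ R = (0, 5/7)
2. Z is the centroid of triangle QPR ⇒ Z = (1/3, 4/7)
3. X is the midpoint of TR ⇒ X = (0, 5/14)
4. C is the midpoint of PQ ⇒ C = (1/2, 1/2)
2·[PZT] = 4/7, 2·[CXZ] = -5/84
[PZT]:[CXZ] = 4/7:-5/84 = -48/5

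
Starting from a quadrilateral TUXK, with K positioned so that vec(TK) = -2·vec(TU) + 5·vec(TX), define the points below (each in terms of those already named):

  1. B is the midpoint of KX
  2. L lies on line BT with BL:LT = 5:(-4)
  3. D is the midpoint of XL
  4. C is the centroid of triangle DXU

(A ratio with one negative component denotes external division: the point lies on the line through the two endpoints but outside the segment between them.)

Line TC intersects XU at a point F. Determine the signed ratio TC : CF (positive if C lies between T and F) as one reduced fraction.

TC:CF = -1/3

Work in coordinates with T = (0, 0), U = (1, 0), X = (0, 1), K = (-2, 5).
1. B is the midpoint of KX ⇒ B = (-1, 3)
2. L lies on line BT with BL:LT = 5:(-4) ⇒ L = (4, -12)
3. D is the midpoint of XL ⇒ D = (2, -11/2)
4. C is the centroid of triangle DXU ⇒ C = (1, -3/2)
line TC meets XU at F = (-2, 3)
C = T + t·(F−T) with t = -1/2, so TC:CF = -1/2:3/2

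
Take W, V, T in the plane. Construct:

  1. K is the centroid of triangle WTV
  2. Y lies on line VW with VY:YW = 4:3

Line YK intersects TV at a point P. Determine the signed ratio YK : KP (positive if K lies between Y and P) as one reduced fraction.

Work in coordinates with W = (0, 0), V = (1, 0), T = (0, 1).
1. K is the centroid of triangle WTV ⇒ K = (1/3, 1/3)
2. Y lies on line VW with VY:YW = 4:3 ⇒ Y = (3/7, 0)
line YK meets TV at P = (1/5, 4/5)
K = Y + t·(P−Y) with t = 5/12, so YK:KP = 5/12:7/12

YK:KP = 5/7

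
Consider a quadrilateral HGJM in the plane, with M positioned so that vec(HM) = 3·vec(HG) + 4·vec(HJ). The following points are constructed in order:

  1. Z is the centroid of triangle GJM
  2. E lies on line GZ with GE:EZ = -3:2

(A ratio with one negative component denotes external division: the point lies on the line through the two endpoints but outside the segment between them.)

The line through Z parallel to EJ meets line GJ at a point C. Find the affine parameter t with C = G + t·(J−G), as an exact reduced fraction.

Choose coordinates H = (0, 0), G = (1, 0), J = (0, 1), M = (3, 4).
1. Z is the centroid of triangle GJM ⇒ Z = (4/3, 5/3)
2. E lies on line GZ with GE:EZ = -3:2 ⇒ E = (2, 5)
through Z parallel to EJ: direction (-2, -4); meets GJ at C = (2/3, 1/3)
C = G + t·(J−G) with t = 1/3

t = 1/3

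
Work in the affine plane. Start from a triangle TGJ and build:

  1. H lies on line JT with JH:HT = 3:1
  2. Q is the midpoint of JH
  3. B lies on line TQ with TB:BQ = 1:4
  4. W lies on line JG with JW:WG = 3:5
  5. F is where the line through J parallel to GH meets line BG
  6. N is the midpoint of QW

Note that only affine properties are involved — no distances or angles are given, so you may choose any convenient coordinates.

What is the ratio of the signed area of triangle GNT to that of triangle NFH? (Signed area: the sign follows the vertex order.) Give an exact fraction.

[GNT]:[NFH] = -2/9

Choose coordinates T = (0, 0), G = (1, 0), J = (0, 1).
1. H lies on line JT with JH:HT = 3:1 ⇒ H = (0, 1/4)
2. Q is the midpoint of JH ⇒ Q = (0, 5/8)
3. B lies on line TQ with TB:BQ = 1:4 ⇒ B = (0, 1/8)
4. W lies on line JG with JW:WG = 3:5 ⇒ W = (3/8, 5/8)
5. F is where the line through J parallel to GH meets line BG ⇒ F = (7, -3/4)
6. N is the midpoint of QW ⇒ N = (3/16, 5/8)
2·[GNT] = 5/8, 2·[NFH] = -45/16
[GNT]:[NFH] = 5/8:-45/16 = -2/9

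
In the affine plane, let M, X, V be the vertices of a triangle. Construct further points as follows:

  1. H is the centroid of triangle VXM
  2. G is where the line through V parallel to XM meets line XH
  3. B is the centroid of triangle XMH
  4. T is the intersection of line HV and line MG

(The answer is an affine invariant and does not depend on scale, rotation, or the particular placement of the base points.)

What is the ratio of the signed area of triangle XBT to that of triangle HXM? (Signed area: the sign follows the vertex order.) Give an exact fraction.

Assign M = (0, 0), X = (1, 0), V = (0, 1) — the answer is frame-independent, so this choice is without loss of generality.
1. H is the centroid of triangle VXM ⇒ H = (1/3, 1/3)
2. G is where the line through V parallel to XM meets line XH ⇒ G = (-1, 1)
3. B is the centroid of triangle XMH ⇒ B = (4/9, 1/9)
4. T is the intersection of line HV and line MG ⇒ T = (1, -1)
2·[XBT] = 5/9, 2·[HXM] = -1/3
[XBT]:[HXM] = 5/9:-1/3 = -5/3

[XBT]:[HXM] = -5/3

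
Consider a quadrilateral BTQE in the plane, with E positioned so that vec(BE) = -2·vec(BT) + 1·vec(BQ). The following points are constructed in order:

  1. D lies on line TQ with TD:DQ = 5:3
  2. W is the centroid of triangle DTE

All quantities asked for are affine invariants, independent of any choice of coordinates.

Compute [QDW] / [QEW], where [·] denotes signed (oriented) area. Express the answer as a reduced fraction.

Assign B = (0, 0), T = (1, 0), Q = (0, 1), E = (-2, 1) — the answer is frame-independent, so this choice is without loss of generality.
1. D lies on line TQ with TD:DQ = 5:3 ⇒ D = (3/8, 5/8)
2. W is the centroid of triangle DTE ⇒ W = (-5/24, 13/24)
2·[QDW] = -1/4, 2·[QEW] = 11/12
[QDW]:[QEW] = -1/4:11/12 = -3/11

[QDW]:[QEW] = -3/11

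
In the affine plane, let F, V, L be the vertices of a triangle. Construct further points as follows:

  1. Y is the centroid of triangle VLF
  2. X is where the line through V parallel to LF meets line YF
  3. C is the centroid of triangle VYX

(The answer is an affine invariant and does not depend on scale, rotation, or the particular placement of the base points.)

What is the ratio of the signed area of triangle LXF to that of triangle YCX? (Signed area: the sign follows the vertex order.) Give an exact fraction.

Choose coordinates F = (0, 0), V = (1, 0), L = (0, 1).
1. Y is the centroid of triangle VLF ⇒ Y = (1/3, 1/3)
2. X is where the line through V parallel to LF meets line YF ⇒ X = (1, 1)
3. C is the centroid of triangle VYX ⇒ C = (7/9, 4/9)
2·[LXF] = -1, 2·[YCX] = 2/9
[LXF]:[YCX] = -1:2/9 = -9/2

[LXF]:[YCX] = -9/2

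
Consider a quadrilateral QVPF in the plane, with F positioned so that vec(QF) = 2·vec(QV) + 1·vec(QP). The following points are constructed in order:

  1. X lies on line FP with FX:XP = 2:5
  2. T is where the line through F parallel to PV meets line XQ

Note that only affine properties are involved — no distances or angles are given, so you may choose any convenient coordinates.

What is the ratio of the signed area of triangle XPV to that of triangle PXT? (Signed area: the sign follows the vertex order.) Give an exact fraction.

Choose coordinates Q = (0, 0), V = (1, 0), P = (0, 1), F = (2, 1).
1. X lies on line FP with FX:XP = 2:5 ⇒ X = (10/7, 1)
2. T is where the line through F parallel to PV meets line XQ ⇒ T = (30/17, 21/17)
2·[XPV] = 10/7, 2·[PXT] = 40/119
[XPV]:[PXT] = 10/7:40/119 = 17/4

[XPV]:[PXT] = 17/4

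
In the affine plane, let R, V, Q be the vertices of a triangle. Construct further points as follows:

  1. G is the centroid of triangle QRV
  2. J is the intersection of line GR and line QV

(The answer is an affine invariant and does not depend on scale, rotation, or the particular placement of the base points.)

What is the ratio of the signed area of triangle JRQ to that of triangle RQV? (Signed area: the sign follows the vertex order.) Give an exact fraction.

Assign R = (0, 0), V = (1, 0), Q = (0, 1) — the answer is frame-independent, so this choice is without loss of generality.
1. G is the centroid of triangle QRV ⇒ G = (1/3, 1/3)
2. J is the intersection of line GR and line QV ⇒ J = (1/2, 1/2)
2·[JRQ] = -1/2, 2·[RQV] = -1
[JRQ]:[RQV] = -1/2:-1 = 1/2

[JRQ]:[RQV] = 1/2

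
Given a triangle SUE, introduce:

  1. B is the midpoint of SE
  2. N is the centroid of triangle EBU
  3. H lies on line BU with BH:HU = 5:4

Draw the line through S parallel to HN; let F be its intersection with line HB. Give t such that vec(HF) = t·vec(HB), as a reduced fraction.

Work in coordinates with S = (0, 0), U = (1, 0), E = (0, 1).
1. B is the midpoint of SE ⇒ B = (0, 1/2)
2. N is the centroid of triangle EBU ⇒ N = (1/3, 1/2)
3. H lies on line BU with BH:HU = 5:4 ⇒ H = (5/9, 2/9)
through S parallel to HN: direction (-2/9, 5/18); meets HB at F = (-2/3, 5/6)
F = H + t·(B−H) with t = 11/5

t = 11/5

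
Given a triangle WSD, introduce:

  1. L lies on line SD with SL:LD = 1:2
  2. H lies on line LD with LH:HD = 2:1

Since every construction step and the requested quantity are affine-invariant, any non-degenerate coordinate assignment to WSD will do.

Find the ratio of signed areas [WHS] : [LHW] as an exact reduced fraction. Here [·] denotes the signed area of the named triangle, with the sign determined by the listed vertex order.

[WHS]:[LHW] = -7/4

Set W = (0, 0), S = (1, 0), D = (0, 1); any affine frame gives the same invariant.
1. L lies on line SD with SL:LD = 1:2 ⇒ L = (2/3, 1/3)
2. H lies on line LD with LH:HD = 2:1 ⇒ H = (2/9, 7/9)
2·[WHS] = -7/9, 2·[LHW] = 4/9
[WHS]:[LHW] = -7/9:4/9 = -7/4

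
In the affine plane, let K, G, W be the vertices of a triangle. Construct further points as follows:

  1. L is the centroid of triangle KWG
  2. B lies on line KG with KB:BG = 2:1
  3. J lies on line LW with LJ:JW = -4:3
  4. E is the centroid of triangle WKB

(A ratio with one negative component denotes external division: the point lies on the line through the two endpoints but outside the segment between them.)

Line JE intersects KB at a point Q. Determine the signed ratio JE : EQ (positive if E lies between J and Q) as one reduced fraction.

JE:EQ = 8

Assign K = (0, 0), G = (1, 0), W = (0, 1) — the answer is frame-independent, so this choice is without loss of generality.
1. L is the centroid of triangle KWG ⇒ L = (1/3, 1/3)
2. B lies on line KG with KB:BG = 2:1 ⇒ B = (2/3, 0)
3. J lies on line LW with LJ:JW = -4:3 ⇒ J = (-1, 3)
4. E is the centroid of triangle WKB ⇒ E = (2/9, 1/3)
line JE meets KB at Q = (3/8, 0)
E = J + t·(Q−J) with t = 8/9, so JE:EQ = 8/9:1/9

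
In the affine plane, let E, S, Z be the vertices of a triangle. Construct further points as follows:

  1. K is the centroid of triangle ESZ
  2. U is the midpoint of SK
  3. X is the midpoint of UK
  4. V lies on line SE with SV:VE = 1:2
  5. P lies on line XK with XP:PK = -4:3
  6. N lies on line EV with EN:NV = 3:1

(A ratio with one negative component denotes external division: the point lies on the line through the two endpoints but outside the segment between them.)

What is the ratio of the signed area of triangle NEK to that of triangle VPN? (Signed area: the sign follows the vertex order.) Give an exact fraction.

[NEK]:[VPN] = -12/7

Assign E = (0, 0), S = (1, 0), Z = (0, 1) — the answer is frame-independent, so this choice is without loss of generality.
1. K is the centroid of triangle ESZ ⇒ K = (1/3, 1/3)
2. U is the midpoint of SK ⇒ U = (2/3, 1/6)
3. X is the midpoint of UK ⇒ X = (1/2, 1/4)
4. V lies on line SE with SV:VE = 1:2 ⇒ V = (2/3, 0)
5. P lies on line XK with XP:PK = -4:3 ⇒ P = (-1/6, 7/12)
6. N lies on line EV with EN:NV = 3:1 ⇒ N = (1/2, 0)
2·[NEK] = -1/6, 2·[VPN] = 7/72
[NEK]:[VPN] = -1/6:7/72 = -12/7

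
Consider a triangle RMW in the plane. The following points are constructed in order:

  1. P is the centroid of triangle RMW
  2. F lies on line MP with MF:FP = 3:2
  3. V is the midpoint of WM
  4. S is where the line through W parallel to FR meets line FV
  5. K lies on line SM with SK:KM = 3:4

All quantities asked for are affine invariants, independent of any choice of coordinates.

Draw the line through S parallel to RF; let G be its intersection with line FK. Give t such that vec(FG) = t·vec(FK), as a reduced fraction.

t = 7/3

Set R = (0, 0), M = (1, 0), W = (0, 1); any affine frame gives the same invariant.
1. P is the centroid of triangle RMW ⇒ P = (1/3, 1/3)
2. F lies on line MP with MF:FP = 3:2 ⇒ F = (3/5, 1/5)
3. V is the midpoint of WM ⇒ V = (1/2, 1/2)
4. S is where the line through W parallel to FR meets line FV ⇒ S = (3/10, 11/10)
5. K lies on line SM with SK:KM = 3:4 ⇒ K = (3/5, 22/35)
through S parallel to RF: direction (3/5, 1/5); meets FK at G = (3/5, 6/5)
G = F + t·(K−F) with t = 7/3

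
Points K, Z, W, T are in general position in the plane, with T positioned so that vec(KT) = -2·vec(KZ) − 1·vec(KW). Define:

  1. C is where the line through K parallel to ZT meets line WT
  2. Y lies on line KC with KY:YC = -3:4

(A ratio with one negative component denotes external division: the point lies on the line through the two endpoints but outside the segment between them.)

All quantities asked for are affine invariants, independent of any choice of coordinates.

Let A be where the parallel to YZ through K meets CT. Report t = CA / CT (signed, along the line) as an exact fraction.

Work in coordinates with K = (0, 0), Z = (1, 0), W = (0, 1), T = (-2, -1).
1. C is where the line through K parallel to ZT meets line WT ⇒ C = (-3/2, -1/2)
2. Y lies on line KC with KY:YC = -3:4 ⇒ Y = (9/2, 3/2)
through K parallel to YZ: direction (-7/2, -3/2); meets CT at A = (-7/4, -3/4)
A = C + t·(T−C) with t = 1/2

t = 1/2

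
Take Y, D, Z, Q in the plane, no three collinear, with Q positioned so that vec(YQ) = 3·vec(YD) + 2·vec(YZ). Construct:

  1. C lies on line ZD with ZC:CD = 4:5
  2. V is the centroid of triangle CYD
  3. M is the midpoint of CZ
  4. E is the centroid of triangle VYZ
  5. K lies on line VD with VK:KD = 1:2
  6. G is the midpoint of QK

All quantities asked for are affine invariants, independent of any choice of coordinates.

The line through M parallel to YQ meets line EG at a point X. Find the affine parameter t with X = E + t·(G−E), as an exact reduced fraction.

Set Y = (0, 0), D = (1, 0), Z = (0, 1), Q = (3, 2); any affine frame gives the same invariant.
1. C lies on line ZD with ZC:CD = 4:5 ⇒ C = (4/9, 5/9)
2. V is the centroid of triangle CYD ⇒ V = (13/27, 5/27)
3. M is the midpoint of CZ ⇒ M = (2/9, 7/9)
4. E is the centroid of triangle VYZ ⇒ E = (13/81, 32/81)
5. K lies on line VD with VK:KD = 1:2 ⇒ K = (53/81, 10/81)
6. G is the midpoint of QK ⇒ G = (148/81, 86/81)
through M parallel to YQ: direction (3, 2); meets EG at X = (-121/108, -19/162)
X = E + t·(G−E) with t = -83/108

t = -83/108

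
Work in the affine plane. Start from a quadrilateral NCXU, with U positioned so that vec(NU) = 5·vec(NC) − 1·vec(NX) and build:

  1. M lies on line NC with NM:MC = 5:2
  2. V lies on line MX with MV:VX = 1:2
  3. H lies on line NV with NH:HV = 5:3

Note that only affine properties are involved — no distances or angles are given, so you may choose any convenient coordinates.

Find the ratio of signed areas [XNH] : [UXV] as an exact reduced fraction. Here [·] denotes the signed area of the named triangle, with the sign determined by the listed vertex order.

[XNH]:[UXV] = 1/8

Work in coordinates with N = (0, 0), C = (1, 0), X = (0, 1), U = (5, -1).
1. M lies on line NC with NM:MC = 5:2 ⇒ M = (5/7, 0)
2. V lies on line MX with MV:VX = 1:2 ⇒ V = (10/21, 1/3)
3. H lies on line NV with NH:HV = 5:3 ⇒ H = (25/84, 5/24)
2·[XNH] = 25/84, 2·[UXV] = 50/21
[XNH]:[UXV] = 25/84:50/21 = 1/8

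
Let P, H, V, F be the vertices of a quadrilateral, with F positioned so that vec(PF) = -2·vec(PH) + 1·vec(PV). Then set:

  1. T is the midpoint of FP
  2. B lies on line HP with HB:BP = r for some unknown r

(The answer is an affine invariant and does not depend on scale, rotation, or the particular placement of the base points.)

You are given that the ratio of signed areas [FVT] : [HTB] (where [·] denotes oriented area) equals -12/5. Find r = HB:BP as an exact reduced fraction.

Work in coordinates with P = (0, 0), H = (1, 0), V = (0, 1), F = (-2, 1).
1. T is the midpoint of FP ⇒ T = (-1, 1/2)
2. With HB:BP = r, write λ = r/(r+1) so B = H + λ·(P−H); B is affine-linear in λ
Every point depending on B is an affine combination of B and λ-independent points, so each such coordinate is linear in λ; the λ² term in each signed area is a multiple of (P−H)×(P−H) = 0, so 2·[FVT] and 2·[HTB] are each linear in λ. Evaluating at λ=0 and λ=1:
  2·[FVT] = -1,   2·[HTB] = 1/2·λ
So [FVT]:[HTB] = (-1) / (1/2·λ). Setting this equal to -12/5:
  -1 = -12/5·(1/2·λ)  ⇒  λ = 5/6
Then r = λ/(1−λ) = (5/6)/(1/6) = 5. Check: with r = 5, B = (1/6, 0) and [FVT]:[HTB] = -12/5 as required.

r = 5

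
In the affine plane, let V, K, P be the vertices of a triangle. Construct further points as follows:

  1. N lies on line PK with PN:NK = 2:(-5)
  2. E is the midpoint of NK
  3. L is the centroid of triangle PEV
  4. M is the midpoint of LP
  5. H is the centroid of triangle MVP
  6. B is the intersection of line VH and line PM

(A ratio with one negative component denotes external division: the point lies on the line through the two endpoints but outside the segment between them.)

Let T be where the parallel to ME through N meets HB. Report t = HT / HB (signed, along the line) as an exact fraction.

Choose coordinates V = (0, 0), K = (1, 0), P = (0, 1).
1. N lies on line PK with PN:NK = 2:(-5) ⇒ N = (-2/3, 5/3)
2. E is the midpoint of NK ⇒ E = (1/6, 5/6)
3. L is the centroid of triangle PEV ⇒ L = (1/18, 11/18)
4. M is the midpoint of LP ⇒ M = (1/36, 29/36)
5. H is the centroid of triangle MVP ⇒ H = (1/108, 65/108)
6. B is the intersection of line VH and line PM ⇒ B = (1/72, 65/72)
through N parallel to ME: direction (5/36, 1/36); meets HB at T = (1/36, 65/36)
T = H + t·(B−H) with t = 4

t = 4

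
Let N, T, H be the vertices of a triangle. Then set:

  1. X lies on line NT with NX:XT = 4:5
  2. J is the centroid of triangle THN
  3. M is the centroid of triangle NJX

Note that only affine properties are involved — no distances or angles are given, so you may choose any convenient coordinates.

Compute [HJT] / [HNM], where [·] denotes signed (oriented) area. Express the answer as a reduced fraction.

Work in coordinates with N = (0, 0), T = (1, 0), H = (0, 1).
1. X lies on line NT with NX:XT = 4:5 ⇒ X = (4/9, 0)
2. J is the centroid of triangle THN ⇒ J = (1/3, 1/3)
3. M is the centroid of triangle NJX ⇒ M = (7/27, 1/9)
2·[HJT] = 1/3, 2·[HNM] = 7/27
[HJT]:[HNM] = 1/3:7/27 = 9/7

[HJT]:[HNM] = 9/7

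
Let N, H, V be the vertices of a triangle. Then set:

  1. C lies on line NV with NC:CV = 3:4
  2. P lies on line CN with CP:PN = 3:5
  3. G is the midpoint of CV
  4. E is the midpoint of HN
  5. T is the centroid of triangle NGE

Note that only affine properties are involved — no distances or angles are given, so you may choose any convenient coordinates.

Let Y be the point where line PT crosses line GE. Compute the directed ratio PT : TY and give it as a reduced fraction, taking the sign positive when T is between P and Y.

PT:TY = 7/8

Assign N = (0, 0), H = (1, 0), V = (0, 1) — the answer is frame-independent, so this choice is without loss of generality.
1. C lies on line NV with NC:CV = 3:4 ⇒ C = (0, 3/7)
2. P lies on line CN with CP:PN = 3:5 ⇒ P = (0, 15/56)
3. G is the midpoint of CV ⇒ G = (0, 5/7)
4. E is the midpoint of HN ⇒ E = (1/2, 0)
5. T is the centroid of triangle NGE ⇒ T = (1/6, 5/21)
line PT meets GE at Y = (5/14, 10/49)
T = P + t·(Y−P) with t = 7/15, so PT:TY = 7/15:8/15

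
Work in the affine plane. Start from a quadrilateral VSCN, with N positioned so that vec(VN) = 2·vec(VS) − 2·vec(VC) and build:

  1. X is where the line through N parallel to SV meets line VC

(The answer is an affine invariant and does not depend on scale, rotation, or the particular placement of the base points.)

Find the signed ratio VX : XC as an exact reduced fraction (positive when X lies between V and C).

Assign V = (0, 0), S = (1, 0), C = (0, 1), N = (2, -2) — the answer is frame-independent, so this choice is without loss of generality.
1. X is where the line through N parallel to SV meets line VC ⇒ X = (0, -2)
X = V + t·(C−V) with t = -2, so VX:XC = t:(1−t) = -2:3

VX:XC = -2/3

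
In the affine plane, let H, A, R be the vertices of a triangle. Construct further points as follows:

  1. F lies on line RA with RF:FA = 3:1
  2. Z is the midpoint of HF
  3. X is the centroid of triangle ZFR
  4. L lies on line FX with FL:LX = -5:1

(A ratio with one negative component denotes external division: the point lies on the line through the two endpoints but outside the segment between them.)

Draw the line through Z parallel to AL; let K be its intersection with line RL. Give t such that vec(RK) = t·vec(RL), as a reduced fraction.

Assign H = (0, 0), A = (1, 0), R = (0, 1) — the answer is frame-independent, so this choice is without loss of generality.
1. F lies on line RA with RF:FA = 3:1 ⇒ F = (3/4, 1/4)
2. Z is the midpoint of HF ⇒ Z = (3/8, 1/8)
3. X is the centroid of triangle ZFR ⇒ X = (3/8, 11/24)
4. L lies on line FX with FL:LX = -5:1 ⇒ L = (9/32, 49/96)
through Z parallel to AL: direction (-23/32, 49/96); meets RL at K = (189/320, -9/320)
K = R + t·(L−R) with t = 21/10

t = 21/10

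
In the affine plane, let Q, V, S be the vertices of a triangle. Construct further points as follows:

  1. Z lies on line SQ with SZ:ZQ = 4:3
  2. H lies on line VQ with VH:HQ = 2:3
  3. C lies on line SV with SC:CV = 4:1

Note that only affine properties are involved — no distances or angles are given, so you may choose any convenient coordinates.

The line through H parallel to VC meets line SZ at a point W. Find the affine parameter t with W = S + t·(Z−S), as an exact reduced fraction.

Assign Q = (0, 0), V = (1, 0), S = (0, 1) — the answer is frame-independent, so this choice is without loss of generality.
1. Z lies on line SQ with SZ:ZQ = 4:3 ⇒ Z = (0, 3/7)
2. H lies on line VQ with VH:HQ = 2:3 ⇒ H = (3/5, 0)
3. C lies on line SV with SC:CV = 4:1 ⇒ C = (4/5, 1/5)
through H parallel to VC: direction (-1/5, 1/5); meets SZ at W = (0, 3/5)
W = S + t·(Z−S) with t = 7/10

t = 7/10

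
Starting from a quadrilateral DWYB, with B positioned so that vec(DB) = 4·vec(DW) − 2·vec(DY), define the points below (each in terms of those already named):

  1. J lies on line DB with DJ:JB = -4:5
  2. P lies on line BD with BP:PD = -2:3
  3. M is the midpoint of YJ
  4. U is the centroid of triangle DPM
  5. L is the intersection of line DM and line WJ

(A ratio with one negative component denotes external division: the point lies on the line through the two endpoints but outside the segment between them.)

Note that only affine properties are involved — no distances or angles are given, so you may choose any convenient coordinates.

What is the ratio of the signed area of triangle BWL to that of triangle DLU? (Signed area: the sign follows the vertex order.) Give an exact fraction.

[BWL]:[DLU] = -45/16

Choose coordinates D = (0, 0), W = (1, 0), Y = (0, 1), B = (4, -2).
1. J lies on line DB with DJ:JB = -4:5 ⇒ J = (-16, 8)
2. P lies on line BD with BP:PD = -2:3 ⇒ P = (12, -6)
3. M is the midpoint of YJ ⇒ M = (-8, 9/2)
4. U is the centroid of triangle DPM ⇒ U = (4/3, -1/2)
5. L is the intersection of line DM and line WJ ⇒ L = (-128/25, 72/25)
2·[BWL] = 18/5, 2·[DLU] = -32/25
[BWL]:[DLU] = 18/5:-32/25 = -45/16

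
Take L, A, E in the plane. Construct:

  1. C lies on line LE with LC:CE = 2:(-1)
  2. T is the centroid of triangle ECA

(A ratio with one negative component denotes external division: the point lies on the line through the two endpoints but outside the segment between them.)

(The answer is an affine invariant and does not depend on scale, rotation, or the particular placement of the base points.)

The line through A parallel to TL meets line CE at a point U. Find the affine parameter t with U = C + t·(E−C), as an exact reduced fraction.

t = 5

Assign L = (0, 0), A = (1, 0), E = (0, 1) — the answer is frame-independent, so this choice is without loss of generality.
1. C lies on line LE with LC:CE = 2:(-1) ⇒ C = (0, 2)
2. T is the centroid of triangle ECA ⇒ T = (1/3, 1)
through A parallel to TL: direction (-1/3, -1); meets CE at U = (0, -3)
U = C + t·(E−C) with t = 5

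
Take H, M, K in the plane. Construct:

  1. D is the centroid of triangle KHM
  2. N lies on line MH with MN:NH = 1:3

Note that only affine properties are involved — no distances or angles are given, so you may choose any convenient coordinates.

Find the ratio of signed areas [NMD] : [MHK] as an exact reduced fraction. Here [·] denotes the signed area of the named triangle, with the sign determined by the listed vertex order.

Set H = (0, 0), M = (1, 0), K = (0, 1); any affine frame gives the same invariant.
1. D is the centroid of triangle KHM ⇒ D = (1/3, 1/3)
2. N lies on line MH with MN:NH = 1:3 ⇒ N = (3/4, 0)
2·[NMD] = 1/12, 2·[MHK] = -1
[NMD]:[MHK] = 1/12:-1 = -1/12

[NMD]:[MHK] = -1/12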